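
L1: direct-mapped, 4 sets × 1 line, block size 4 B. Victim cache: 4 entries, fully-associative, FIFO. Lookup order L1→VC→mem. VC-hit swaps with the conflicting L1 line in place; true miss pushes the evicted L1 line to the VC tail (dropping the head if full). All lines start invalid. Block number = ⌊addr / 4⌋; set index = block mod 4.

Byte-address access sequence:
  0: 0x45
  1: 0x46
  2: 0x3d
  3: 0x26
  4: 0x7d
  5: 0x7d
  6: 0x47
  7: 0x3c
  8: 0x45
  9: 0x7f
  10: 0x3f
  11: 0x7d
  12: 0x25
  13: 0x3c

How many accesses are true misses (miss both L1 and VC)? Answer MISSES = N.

0: 0x45 (blk 17, set 1) → MISS  vc=[]
1: 0x46 (blk 17, set 1) → L1-HIT  vc=[]
2: 0x3d (blk 15, set 3) → MISS  vc=[]
3: 0x26 (blk 9, set 1) → MISS  vc=[17]
4: 0x7d (blk 31, set 3) → MISS  vc=[17, 15]
5: 0x7d (blk 31, set 3) → L1-HIT  vc=[17, 15]
6: 0x47 (blk 17, set 1) → VC-HIT  vc=[9, 15]
7: 0x3c (blk 15, set 3) → VC-HIT  vc=[9, 31]
8: 0x45 (blk 17, set 1) → L1-HIT  vc=[9, 31]
9: 0x7f (blk 31, set 3) → VC-HIT  vc=[9, 15]
10: 0x3f (blk 15, set 3) → VC-HIT  vc=[9, 31]
11: 0x7d (blk 31, set 3) → VC-HIT  vc=[9, 15]
12: 0x25 (blk 9, set 1) → VC-HIT  vc=[17, 15]
13: 0x3c (blk 15, set 3) → VC-HIT  vc=[17, 31]

MISSES = 4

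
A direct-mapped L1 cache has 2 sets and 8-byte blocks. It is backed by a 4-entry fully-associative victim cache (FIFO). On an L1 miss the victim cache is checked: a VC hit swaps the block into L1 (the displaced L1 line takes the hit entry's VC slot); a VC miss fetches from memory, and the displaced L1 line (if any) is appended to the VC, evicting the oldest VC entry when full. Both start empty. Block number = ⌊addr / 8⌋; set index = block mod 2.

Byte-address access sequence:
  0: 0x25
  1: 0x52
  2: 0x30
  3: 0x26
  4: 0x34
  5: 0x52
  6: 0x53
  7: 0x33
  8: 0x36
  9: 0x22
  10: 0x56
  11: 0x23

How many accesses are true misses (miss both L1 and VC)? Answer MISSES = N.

#0 0x25→b4/s0 MISS; vc=[]
#1 0x52→b10/s0 MISS; vc=[4]
#2 0x30→b6/s0 MISS; vc=[4,10]
#3 0x26→b4/s0 VC-HIT; vc=[6,10]
#4 0x34→b6/s0 VC-HIT; vc=[4,10]
#5 0x52→b10/s0 VC-HIT; vc=[4,6]
#6 0x53→b10/s0 L1-HIT; vc=[4,6]
#7 0x33→b6/s0 VC-HIT; vc=[4,10]
#8 0x36→b6/s0 L1-HIT; vc=[4,10]
#9 0x22→b4/s0 VC-HIT; vc=[6,10]
#10 0x56→b10/s0 VC-HIT; vc=[6,4]
#11 0x23→b4/s0 VC-HIT; vc=[6,10]

MISSES = 3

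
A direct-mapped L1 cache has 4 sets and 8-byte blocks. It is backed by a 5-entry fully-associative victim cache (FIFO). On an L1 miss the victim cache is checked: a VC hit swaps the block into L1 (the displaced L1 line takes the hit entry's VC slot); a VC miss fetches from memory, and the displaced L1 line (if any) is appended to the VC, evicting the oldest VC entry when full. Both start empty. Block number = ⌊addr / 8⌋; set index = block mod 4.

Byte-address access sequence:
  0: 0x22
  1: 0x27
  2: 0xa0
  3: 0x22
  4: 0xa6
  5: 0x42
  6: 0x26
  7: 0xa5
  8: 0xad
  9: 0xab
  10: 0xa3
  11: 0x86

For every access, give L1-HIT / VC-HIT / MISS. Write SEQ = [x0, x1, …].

0: 0x22 (blk 4, set 0) → MISS  vc=[]
1: 0x27 (blk 4, set 0) → L1-HIT  vc=[]
2: 0xa0 (blk 20, set 0) → MISS  vc=[4]
3: 0x22 (blk 4, set 0) → VC-HIT  vc=[20]
4: 0xa6 (blk 20, set 0) → VC-HIT  vc=[4]
5: 0x42 (blk 8, set 0) → MISS  vc=[4, 20]
6: 0x26 (blk 4, set 0) → VC-HIT  vc=[8, 20]
7: 0xa5 (blk 20, set 0) → VC-HIT  vc=[8, 4]
8: 0xad (blk 21, set 1) → MISS  vc=[8, 4]
9: 0xab (blk 21, set 1) → L1-HIT  vc=[8, 4]
10: 0xa3 (blk 20, set 0) → L1-HIT  vc=[8, 4]
11: 0x86 (blk 16, set 0) → MISS  vc=[8, 4, 20]

SEQ = [MISS, L1-HIT, MISS, VC-HIT, VC-HIT, MISS, VC-HIT, VC-HIT, MISS, L1-HIT, L1-HIT, MISS]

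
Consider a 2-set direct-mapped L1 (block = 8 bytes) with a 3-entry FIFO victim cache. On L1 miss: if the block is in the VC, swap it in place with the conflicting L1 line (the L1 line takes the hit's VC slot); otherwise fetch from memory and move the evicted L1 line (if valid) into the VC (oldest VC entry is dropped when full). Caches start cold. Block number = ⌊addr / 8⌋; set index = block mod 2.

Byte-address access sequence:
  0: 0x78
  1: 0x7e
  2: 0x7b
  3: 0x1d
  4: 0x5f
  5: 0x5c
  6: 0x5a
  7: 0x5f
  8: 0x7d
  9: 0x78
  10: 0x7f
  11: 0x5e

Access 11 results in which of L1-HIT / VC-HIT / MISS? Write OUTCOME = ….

OUTCOME = VC-HIT

  [0] addr=0x78 blk=15 s=1: MISS | VC []
  [1] addr=0x7e blk=15 s=1: L1-HIT | VC []
  [2] addr=0x7b blk=15 s=1: L1-HIT | VC []
  [3] addr=0x1d blk=3 s=1: MISS | VC [15]
  [4] addr=0x5f blk=11 s=1: MISS | VC [15, 3]
  [5] addr=0x5c blk=11 s=1: L1-HIT | VC [15, 3]
  [6] addr=0x5a blk=11 s=1: L1-HIT | VC [15, 3]
  [7] addr=0x5f blk=11 s=1: L1-HIT | VC [15, 3]
  [8] addr=0x7d blk=15 s=1: VC-HIT | VC [11, 3]
  [9] addr=0x78 blk=15 s=1: L1-HIT | VC [11, 3]
  [10] addr=0x7f blk=15 s=1: L1-HIT | VC [11, 3]
  [11] addr=0x5e blk=11 s=1: VC-HIT | VC [15, 3]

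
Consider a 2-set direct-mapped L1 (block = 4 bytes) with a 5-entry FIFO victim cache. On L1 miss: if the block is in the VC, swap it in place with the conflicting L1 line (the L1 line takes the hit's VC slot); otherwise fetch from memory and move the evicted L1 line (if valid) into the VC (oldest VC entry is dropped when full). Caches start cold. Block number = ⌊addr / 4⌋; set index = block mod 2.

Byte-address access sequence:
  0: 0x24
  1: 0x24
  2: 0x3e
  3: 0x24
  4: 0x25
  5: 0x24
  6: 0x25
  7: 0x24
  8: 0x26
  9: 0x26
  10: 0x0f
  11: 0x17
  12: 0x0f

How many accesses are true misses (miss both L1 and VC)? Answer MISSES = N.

MISSES = 4

#0 0x24→b9/s1 MISS; vc=[]
#1 0x24→b9/s1 L1-HIT; vc=[]
#2 0x3e→b15/s1 MISS; vc=[9]
#3 0x24→b9/s1 VC-HIT; vc=[15]
#4 0x25→b9/s1 L1-HIT; vc=[15]
#5 0x24→b9/s1 L1-HIT; vc=[15]
#6 0x25→b9/s1 L1-HIT; vc=[15]
#7 0x24→b9/s1 L1-HIT; vc=[15]
#8 0x26→b9/s1 L1-HIT; vc=[15]
#9 0x26→b9/s1 L1-HIT; vc=[15]
#10 0xf→b3/s1 MISS; vc=[15,9]
#11 0x17→b5/s1 MISS; vc=[15,9,3]
#12 0xf→b3/s1 VC-HIT; vc=[15,9,5]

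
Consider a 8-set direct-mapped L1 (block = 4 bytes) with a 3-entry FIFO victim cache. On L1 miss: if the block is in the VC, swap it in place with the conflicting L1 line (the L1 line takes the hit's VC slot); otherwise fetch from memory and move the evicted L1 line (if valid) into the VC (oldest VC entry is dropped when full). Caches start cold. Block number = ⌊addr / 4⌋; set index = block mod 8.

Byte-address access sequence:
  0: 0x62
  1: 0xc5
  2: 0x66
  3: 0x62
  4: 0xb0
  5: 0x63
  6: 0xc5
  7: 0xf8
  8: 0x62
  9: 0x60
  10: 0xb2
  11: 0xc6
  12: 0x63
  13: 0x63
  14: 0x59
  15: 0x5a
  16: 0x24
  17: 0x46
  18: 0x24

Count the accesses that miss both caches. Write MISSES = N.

  [0] addr=0x62 blk=24 s=0: MISS | VC []
  [1] addr=0xc5 blk=49 s=1: MISS | VC []
  [2] addr=0x66 blk=25 s=1: MISS | VC [49]
  [3] addr=0x62 blk=24 s=0: L1-HIT | VC [49]
  [4] addr=0xb0 blk=44 s=4: MISS | VC [49]
  [5] addr=0x63 blk=24 s=0: L1-HIT | VC [49]
  [6] addr=0xc5 blk=49 s=1: VC-HIT | VC [25]
  [7] addr=0xf8 blk=62 s=6: MISS | VC [25]
  [8] addr=0x62 blk=24 s=0: L1-HIT | VC [25]
  [9] addr=0x60 blk=24 s=0: L1-HIT | VC [25]
  [10] addr=0xb2 blk=44 s=4: L1-HIT | VC [25]
  [11] addr=0xc6 blk=49 s=1: L1-HIT | VC [25]
  [12] addr=0x63 blk=24 s=0: L1-HIT | VC [25]
  [13] addr=0x63 blk=24 s=0: L1-HIT | VC [25]
  [14] addr=0x59 blk=22 s=6: MISS | VC [25, 62]
  [15] addr=0x5a blk=22 s=6: L1-HIT | VC [25, 62]
  [16] addr=0x24 blk=9 s=1: MISS | VC [25, 62, 49]
  [17] addr=0x46 blk=17 s=1: MISS | VC [62, 49, 9]
  [18] addr=0x24 blk=9 s=1: VC-HIT | VC [62, 49, 17]

MISSES = 8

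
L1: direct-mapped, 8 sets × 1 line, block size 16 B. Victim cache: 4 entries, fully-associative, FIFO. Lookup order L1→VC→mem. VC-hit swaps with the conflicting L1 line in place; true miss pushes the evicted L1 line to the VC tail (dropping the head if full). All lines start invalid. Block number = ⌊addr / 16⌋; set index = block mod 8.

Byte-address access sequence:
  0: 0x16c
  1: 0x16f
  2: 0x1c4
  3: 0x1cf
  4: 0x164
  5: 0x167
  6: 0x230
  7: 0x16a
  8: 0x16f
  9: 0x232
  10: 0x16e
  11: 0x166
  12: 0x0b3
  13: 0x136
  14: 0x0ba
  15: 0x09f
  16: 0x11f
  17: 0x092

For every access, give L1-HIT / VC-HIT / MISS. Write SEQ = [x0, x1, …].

#0 0x16c→b22/s6 MISS; vc=[]
#1 0x16f→b22/s6 L1-HIT; vc=[]
#2 0x1c4→b28/s4 MISS; vc=[]
#3 0x1cf→b28/s4 L1-HIT; vc=[]
#4 0x164→b22/s6 L1-HIT; vc=[]
#5 0x167→b22/s6 L1-HIT; vc=[]
#6 0x230→b35/s3 MISS; vc=[]
#7 0x16a→b22/s6 L1-HIT; vc=[]
#8 0x16f→b22/s6 L1-HIT; vc=[]
#9 0x232→b35/s3 L1-HIT; vc=[]
#10 0x16e→b22/s6 L1-HIT; vc=[]
#11 0x166→b22/s6 L1-HIT; vc=[]
#12 0xb3→b11/s3 MISS; vc=[35]
#13 0x136→b19/s3 MISS; vc=[35,11]
#14 0xba→b11/s3 VC-HIT; vc=[35,19]
#15 0x9f→b9/s1 MISS; vc=[35,19]
#16 0x11f→b17/s1 MISS; vc=[35,19,9]
#17 0x92→b9/s1 VC-HIT; vc=[35,19,17]

SEQ = [MISS, L1-HIT, MISS, L1-HIT, L1-HIT, L1-HIT, MISS, L1-HIT, L1-HIT, L1-HIT, L1-HIT, L1-HIT, MISS, MISS, VC-HIT, MISS, MISS, VC-HIT]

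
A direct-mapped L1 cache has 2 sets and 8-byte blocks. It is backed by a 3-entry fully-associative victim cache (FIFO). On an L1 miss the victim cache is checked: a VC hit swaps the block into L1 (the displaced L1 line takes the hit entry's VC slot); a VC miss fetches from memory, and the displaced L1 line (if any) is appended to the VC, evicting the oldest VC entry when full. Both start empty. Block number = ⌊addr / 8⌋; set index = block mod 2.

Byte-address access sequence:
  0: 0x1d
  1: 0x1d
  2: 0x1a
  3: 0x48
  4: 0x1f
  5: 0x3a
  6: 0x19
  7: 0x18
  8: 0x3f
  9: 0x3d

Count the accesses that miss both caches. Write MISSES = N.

0: 0x1d (blk 3, set 1) → MISS  vc=[]
1: 0x1d (blk 3, set 1) → L1-HIT  vc=[]
2: 0x1a (blk 3, set 1) → L1-HIT  vc=[]
3: 0x48 (blk 9, set 1) → MISS  vc=[3]
4: 0x1f (blk 3, set 1) → VC-HIT  vc=[9]
5: 0x3a (blk 7, set 1) → MISS  vc=[9, 3]
6: 0x19 (blk 3, set 1) → VC-HIT  vc=[9, 7]
7: 0x18 (blk 3, set 1) → L1-HIT  vc=[9, 7]
8: 0x3f (blk 7, set 1) → VC-HIT  vc=[9, 3]
9: 0x3d (blk 7, set 1) → L1-HIT  vc=[9, 3]

MISSES = 3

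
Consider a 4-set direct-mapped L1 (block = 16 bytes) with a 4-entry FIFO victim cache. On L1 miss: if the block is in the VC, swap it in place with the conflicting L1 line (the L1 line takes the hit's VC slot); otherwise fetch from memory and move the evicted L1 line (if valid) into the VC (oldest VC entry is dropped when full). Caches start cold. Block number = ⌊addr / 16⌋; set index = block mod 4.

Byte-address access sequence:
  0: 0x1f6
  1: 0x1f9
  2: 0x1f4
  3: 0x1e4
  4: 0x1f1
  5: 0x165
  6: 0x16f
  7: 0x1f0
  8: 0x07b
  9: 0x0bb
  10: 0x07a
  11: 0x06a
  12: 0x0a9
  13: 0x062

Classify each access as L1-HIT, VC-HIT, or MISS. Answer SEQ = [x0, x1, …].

SEQ = [MISS, L1-HIT, L1-HIT, MISS, L1-HIT, MISS, L1-HIT, L1-HIT, MISS, MISS, VC-HIT, MISS, MISS, VC-HIT]

#0 0x1f6→b31/s3 MISS; vc=[]
#1 0x1f9→b31/s3 L1-HIT; vc=[]
#2 0x1f4→b31/s3 L1-HIT; vc=[]
#3 0x1e4→b30/s2 MISS; vc=[]
#4 0x1f1→b31/s3 L1-HIT; vc=[]
#5 0x165→b22/s2 MISS; vc=[30]
#6 0x16f→b22/s2 L1-HIT; vc=[30]
#7 0x1f0→b31/s3 L1-HIT; vc=[30]
#8 0x7b→b7/s3 MISS; vc=[30,31]
#9 0xbb→b11/s3 MISS; vc=[30,31,7]
#10 0x7a→b7/s3 VC-HIT; vc=[30,31,11]
#11 0x6a→b6/s2 MISS; vc=[30,31,11,22]
#12 0xa9→b10/s2 MISS; vc=[31,11,22,6]
#13 0x62→b6/s2 VC-HIT; vc=[31,11,22,10]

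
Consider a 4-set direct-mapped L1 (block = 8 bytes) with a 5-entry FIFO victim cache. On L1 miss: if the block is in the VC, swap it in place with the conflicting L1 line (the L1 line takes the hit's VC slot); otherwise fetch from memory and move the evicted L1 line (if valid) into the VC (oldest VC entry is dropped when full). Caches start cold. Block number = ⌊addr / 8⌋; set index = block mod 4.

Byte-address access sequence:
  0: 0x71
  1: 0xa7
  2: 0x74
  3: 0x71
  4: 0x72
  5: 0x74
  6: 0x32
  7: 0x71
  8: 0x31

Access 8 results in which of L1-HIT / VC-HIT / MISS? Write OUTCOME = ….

OUTCOME = VC-HIT

#0 0x71→b14/s2 MISS; vc=[]
#1 0xa7→b20/s0 MISS; vc=[]
#2 0x74→b14/s2 L1-HIT; vc=[]
#3 0x71→b14/s2 L1-HIT; vc=[]
#4 0x72→b14/s2 L1-HIT; vc=[]
#5 0x74→b14/s2 L1-HIT; vc=[]
#6 0x32→b6/s2 MISS; vc=[14]
#7 0x71→b14/s2 VC-HIT; vc=[6]
#8 0x31→b6/s2 VC-HIT; vc=[14]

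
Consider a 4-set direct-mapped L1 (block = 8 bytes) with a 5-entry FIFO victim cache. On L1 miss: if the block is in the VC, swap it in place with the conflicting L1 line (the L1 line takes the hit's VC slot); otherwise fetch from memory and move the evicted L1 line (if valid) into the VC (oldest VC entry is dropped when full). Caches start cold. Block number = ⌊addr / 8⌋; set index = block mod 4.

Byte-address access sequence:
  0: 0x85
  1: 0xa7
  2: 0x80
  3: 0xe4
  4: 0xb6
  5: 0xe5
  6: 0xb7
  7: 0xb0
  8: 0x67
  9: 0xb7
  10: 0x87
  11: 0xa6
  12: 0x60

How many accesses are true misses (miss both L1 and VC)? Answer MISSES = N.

0: 0x85 (blk 16, set 0) → MISS  vc=[]
1: 0xa7 (blk 20, set 0) → MISS  vc=[16]
2: 0x80 (blk 16, set 0) → VC-HIT  vc=[20]
3: 0xe4 (blk 28, set 0) → MISS  vc=[20, 16]
4: 0xb6 (blk 22, set 2) → MISS  vc=[20, 16]
5: 0xe5 (blk 28, set 0) → L1-HIT  vc=[20, 16]
6: 0xb7 (blk 22, set 2) → L1-HIT  vc=[20, 16]
7: 0xb0 (blk 22, set 2) → L1-HIT  vc=[20, 16]
8: 0x67 (blk 12, set 0) → MISS  vc=[20, 16, 28]
9: 0xb7 (blk 22, set 2) → L1-HIT  vc=[20, 16, 28]
10: 0x87 (blk 16, set 0) → VC-HIT  vc=[20, 12, 28]
11: 0xa6 (blk 20, set 0) → VC-HIT  vc=[16, 12, 28]
12: 0x60 (blk 12, set 0) → VC-HIT  vc=[16, 20, 28]

MISSES = 5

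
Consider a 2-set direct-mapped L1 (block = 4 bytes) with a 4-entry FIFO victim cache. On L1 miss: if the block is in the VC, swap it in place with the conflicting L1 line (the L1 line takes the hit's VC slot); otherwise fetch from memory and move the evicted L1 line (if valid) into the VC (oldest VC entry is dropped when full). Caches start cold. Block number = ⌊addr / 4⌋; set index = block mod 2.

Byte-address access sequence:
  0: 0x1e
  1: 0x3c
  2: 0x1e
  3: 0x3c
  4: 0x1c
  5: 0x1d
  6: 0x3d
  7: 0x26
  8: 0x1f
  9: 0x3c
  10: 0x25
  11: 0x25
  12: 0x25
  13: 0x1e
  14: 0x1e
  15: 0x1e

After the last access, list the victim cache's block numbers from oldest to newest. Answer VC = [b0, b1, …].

VC = [15, 9]

  [0] addr=0x1e blk=7 s=1: MISS | VC []
  [1] addr=0x3c blk=15 s=1: MISS | VC [7]
  [2] addr=0x1e blk=7 s=1: VC-HIT | VC [15]
  [3] addr=0x3c blk=15 s=1: VC-HIT | VC [7]
  [4] addr=0x1c blk=7 s=1: VC-HIT | VC [15]
  [5] addr=0x1d blk=7 s=1: L1-HIT | VC [15]
  [6] addr=0x3d blk=15 s=1: VC-HIT | VC [7]
  [7] addr=0x26 blk=9 s=1: MISS | VC [7, 15]
  [8] addr=0x1f blk=7 s=1: VC-HIT | VC [9, 15]
  [9] addr=0x3c blk=15 s=1: VC-HIT | VC [9, 7]
  [10] addr=0x25 blk=9 s=1: VC-HIT | VC [15, 7]
  [11] addr=0x25 blk=9 s=1: L1-HIT | VC [15, 7]
  [12] addr=0x25 blk=9 s=1: L1-HIT | VC [15, 7]
  [13] addr=0x1e blk=7 s=1: VC-HIT | VC [15, 9]
  [14] addr=0x1e blk=7 s=1: L1-HIT | VC [15, 9]
  [15] addr=0x1e blk=7 s=1: L1-HIT | VC [15, 9]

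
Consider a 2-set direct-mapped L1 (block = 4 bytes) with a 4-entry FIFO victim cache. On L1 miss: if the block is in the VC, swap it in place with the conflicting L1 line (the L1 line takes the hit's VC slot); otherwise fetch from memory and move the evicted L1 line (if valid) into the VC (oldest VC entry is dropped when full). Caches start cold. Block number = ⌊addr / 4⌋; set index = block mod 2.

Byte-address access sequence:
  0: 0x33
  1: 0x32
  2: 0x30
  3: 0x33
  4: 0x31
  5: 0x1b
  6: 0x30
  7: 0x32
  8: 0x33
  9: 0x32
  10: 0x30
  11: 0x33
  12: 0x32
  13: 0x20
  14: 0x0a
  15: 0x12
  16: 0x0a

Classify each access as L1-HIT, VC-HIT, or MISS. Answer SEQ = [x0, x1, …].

#0 0x33→b12/s0 MISS; vc=[]
#1 0x32→b12/s0 L1-HIT; vc=[]
#2 0x30→b12/s0 L1-HIT; vc=[]
#3 0x33→b12/s0 L1-HIT; vc=[]
#4 0x31→b12/s0 L1-HIT; vc=[]
#5 0x1b→b6/s0 MISS; vc=[12]
#6 0x30→b12/s0 VC-HIT; vc=[6]
#7 0x32→b12/s0 L1-HIT; vc=[6]
#8 0x33→b12/s0 L1-HIT; vc=[6]
#9 0x32→b12/s0 L1-HIT; vc=[6]
#10 0x30→b12/s0 L1-HIT; vc=[6]
#11 0x33→b12/s0 L1-HIT; vc=[6]
#12 0x32→b12/s0 L1-HIT; vc=[6]
#13 0x20→b8/s0 MISS; vc=[6,12]
#14 0xa→b2/s0 MISS; vc=[6,12,8]
#15 0x12→b4/s0 MISS; vc=[6,12,8,2]
#16 0xa→b2/s0 VC-HIT; vc=[6,12,8,4]

SEQ = [MISS, L1-HIT, L1-HIT, L1-HIT, L1-HIT, MISS, VC-HIT, L1-HIT, L1-HIT, L1-HIT, L1-HIT, L1-HIT, L1-HIT, MISS, MISS, MISS, VC-HIT]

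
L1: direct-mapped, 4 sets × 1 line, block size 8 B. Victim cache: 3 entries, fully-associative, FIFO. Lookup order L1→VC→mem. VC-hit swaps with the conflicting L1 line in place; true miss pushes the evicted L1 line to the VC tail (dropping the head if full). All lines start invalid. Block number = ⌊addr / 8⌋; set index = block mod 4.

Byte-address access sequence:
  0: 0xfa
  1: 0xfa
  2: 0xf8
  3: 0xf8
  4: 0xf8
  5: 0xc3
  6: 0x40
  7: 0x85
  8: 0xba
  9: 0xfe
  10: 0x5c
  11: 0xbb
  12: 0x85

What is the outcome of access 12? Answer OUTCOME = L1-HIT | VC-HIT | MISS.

OUTCOME = L1-HIT

  [0] addr=0xfa blk=31 s=3: MISS | VC []
  [1] addr=0xfa blk=31 s=3: L1-HIT | VC []
  [2] addr=0xf8 blk=31 s=3: L1-HIT | VC []
  [3] addr=0xf8 blk=31 s=3: L1-HIT | VC []
  [4] addr=0xf8 blk=31 s=3: L1-HIT | VC []
  [5] addr=0xc3 blk=24 s=0: MISS | VC []
  [6] addr=0x40 blk=8 s=0: MISS | VC [24]
  [7] addr=0x85 blk=16 s=0: MISS | VC [24, 8]
  [8] addr=0xba blk=23 s=3: MISS | VC [24, 8, 31]
  [9] addr=0xfe blk=31 s=3: VC-HIT | VC [24, 8, 23]
  [10] addr=0x5c blk=11 s=3: MISS | VC [8, 23, 31]
  [11] addr=0xbb blk=23 s=3: VC-HIT | VC [8, 11, 31]
  [12] addr=0x85 blk=16 s=0: L1-HIT | VC [8, 11, 31]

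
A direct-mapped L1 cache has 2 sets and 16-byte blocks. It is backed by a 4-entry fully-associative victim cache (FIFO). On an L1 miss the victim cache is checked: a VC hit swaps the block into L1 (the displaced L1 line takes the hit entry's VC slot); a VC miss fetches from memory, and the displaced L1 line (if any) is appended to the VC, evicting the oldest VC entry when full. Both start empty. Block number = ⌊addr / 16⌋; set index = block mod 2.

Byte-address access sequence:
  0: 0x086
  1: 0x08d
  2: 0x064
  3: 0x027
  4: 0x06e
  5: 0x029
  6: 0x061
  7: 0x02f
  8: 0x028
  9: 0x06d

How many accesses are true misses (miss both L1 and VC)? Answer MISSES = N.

MISSES = 3

#0 0x86→b8/s0 MISS; vc=[]
#1 0x8d→b8/s0 L1-HIT; vc=[]
#2 0x64→b6/s0 MISS; vc=[8]
#3 0x27→b2/s0 MISS; vc=[8,6]
#4 0x6e→b6/s0 VC-HIT; vc=[8,2]
#5 0x29→b2/s0 VC-HIT; vc=[8,6]
#6 0x61→b6/s0 VC-HIT; vc=[8,2]
#7 0x2f→b2/s0 VC-HIT; vc=[8,6]
#8 0x28→b2/s0 L1-HIT; vc=[8,6]
#9 0x6d→b6/s0 VC-HIT; vc=[8,2]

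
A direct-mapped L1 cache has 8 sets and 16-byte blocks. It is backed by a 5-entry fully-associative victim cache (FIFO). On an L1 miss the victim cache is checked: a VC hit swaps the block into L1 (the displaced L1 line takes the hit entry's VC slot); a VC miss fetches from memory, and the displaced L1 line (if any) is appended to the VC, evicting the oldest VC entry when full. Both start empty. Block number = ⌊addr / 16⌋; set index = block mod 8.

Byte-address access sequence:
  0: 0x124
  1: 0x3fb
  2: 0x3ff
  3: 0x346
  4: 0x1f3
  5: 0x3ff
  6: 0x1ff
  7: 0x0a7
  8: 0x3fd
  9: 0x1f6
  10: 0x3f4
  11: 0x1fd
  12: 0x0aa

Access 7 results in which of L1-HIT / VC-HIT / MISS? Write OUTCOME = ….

  [0] addr=0x124 blk=18 s=2: MISS | VC []
  [1] addr=0x3fb blk=63 s=7: MISS | VC []
  [2] addr=0x3ff blk=63 s=7: L1-HIT | VC []
  [3] addr=0x346 blk=52 s=4: MISS | VC []
  [4] addr=0x1f3 blk=31 s=7: MISS | VC [63]
  [5] addr=0x3ff blk=63 s=7: VC-HIT | VC [31]
  [6] addr=0x1ff blk=31 s=7: VC-HIT | VC [63]
  [7] addr=0xa7 blk=10 s=2: MISS | VC [63, 18]
  [8] addr=0x3fd blk=63 s=7: VC-HIT | VC [31, 18]
  [9] addr=0x1f6 blk=31 s=7: VC-HIT | VC [63, 18]
  [10] addr=0x3f4 blk=63 s=7: VC-HIT | VC [31, 18]
  [11] addr=0x1fd blk=31 s=7: VC-HIT | VC [63, 18]
  [12] addr=0xaa blk=10 s=2: L1-HIT | VC [63, 18]

OUTCOME = MISS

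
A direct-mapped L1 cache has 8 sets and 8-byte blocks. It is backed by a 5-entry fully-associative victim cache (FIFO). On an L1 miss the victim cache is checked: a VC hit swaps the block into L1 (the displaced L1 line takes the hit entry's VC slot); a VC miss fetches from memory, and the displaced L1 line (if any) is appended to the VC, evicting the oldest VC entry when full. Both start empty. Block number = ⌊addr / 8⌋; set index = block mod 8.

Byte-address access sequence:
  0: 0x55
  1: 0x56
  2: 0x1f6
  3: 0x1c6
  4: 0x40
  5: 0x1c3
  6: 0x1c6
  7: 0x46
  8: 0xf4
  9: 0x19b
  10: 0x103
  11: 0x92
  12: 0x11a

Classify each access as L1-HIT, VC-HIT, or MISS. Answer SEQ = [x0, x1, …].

SEQ = [MISS, L1-HIT, MISS, MISS, MISS, VC-HIT, L1-HIT, VC-HIT, MISS, MISS, MISS, MISS, MISS]

  [0] addr=0x55 blk=10 s=2: MISS | VC []
  [1] addr=0x56 blk=10 s=2: L1-HIT | VC []
  [2] addr=0x1f6 blk=62 s=6: MISS | VC []
  [3] addr=0x1c6 blk=56 s=0: MISS | VC []
  [4] addr=0x40 blk=8 s=0: MISS | VC [56]
  [5] addr=0x1c3 blk=56 s=0: VC-HIT | VC [8]
  [6] addr=0x1c6 blk=56 s=0: L1-HIT | VC [8]
  [7] addr=0x46 blk=8 s=0: VC-HIT | VC [56]
  [8] addr=0xf4 blk=30 s=6: MISS | VC [56, 62]
  [9] addr=0x19b blk=51 s=3: MISS | VC [56, 62]
  [10] addr=0x103 blk=32 s=0: MISS | VC [56, 62, 8]
  [11] addr=0x92 blk=18 s=2: MISS | VC [56, 62, 8, 10]
  [12] addr=0x11a blk=35 s=3: MISS | VC [56, 62, 8, 10, 51]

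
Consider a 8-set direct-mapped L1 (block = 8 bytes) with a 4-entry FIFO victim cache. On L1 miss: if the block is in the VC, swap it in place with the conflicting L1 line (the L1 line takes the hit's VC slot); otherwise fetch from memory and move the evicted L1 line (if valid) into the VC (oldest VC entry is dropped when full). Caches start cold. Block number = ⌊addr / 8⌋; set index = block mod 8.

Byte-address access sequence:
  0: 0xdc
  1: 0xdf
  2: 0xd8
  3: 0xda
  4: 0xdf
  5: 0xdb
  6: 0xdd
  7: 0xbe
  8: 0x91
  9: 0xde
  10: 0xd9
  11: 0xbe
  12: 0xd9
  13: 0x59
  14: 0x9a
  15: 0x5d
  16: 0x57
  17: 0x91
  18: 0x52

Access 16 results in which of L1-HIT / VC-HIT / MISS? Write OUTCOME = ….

OUTCOME = MISS

  [0] addr=0xdc blk=27 s=3: MISS | VC []
  [1] addr=0xdf blk=27 s=3: L1-HIT | VC []
  [2] addr=0xd8 blk=27 s=3: L1-HIT | VC []
  [3] addr=0xda blk=27 s=3: L1-HIT | VC []
  [4] addr=0xdf blk=27 s=3: L1-HIT | VC []
  [5] addr=0xdb blk=27 s=3: L1-HIT | VC []
  [6] addr=0xdd blk=27 s=3: L1-HIT | VC []
  [7] addr=0xbe blk=23 s=7: MISS | VC []
  [8] addr=0x91 blk=18 s=2: MISS | VC []
  [9] addr=0xde blk=27 s=3: L1-HIT | VC []
  [10] addr=0xd9 blk=27 s=3: L1-HIT | VC []
  [11] addr=0xbe blk=23 s=7: L1-HIT | VC []
  [12] addr=0xd9 blk=27 s=3: L1-HIT | VC []
  [13] addr=0x59 blk=11 s=3: MISS | VC [27]
  [14] addr=0x9a blk=19 s=3: MISS | VC [27, 11]
  [15] addr=0x5d blk=11 s=3: VC-HIT | VC [27, 19]
  [16] addr=0x57 blk=10 s=2: MISS | VC [27, 19, 18]
  [17] addr=0x91 blk=18 s=2: VC-HIT | VC [27, 19, 10]
  [18] addr=0x52 blk=10 s=2: VC-HIT | VC [27, 19, 18]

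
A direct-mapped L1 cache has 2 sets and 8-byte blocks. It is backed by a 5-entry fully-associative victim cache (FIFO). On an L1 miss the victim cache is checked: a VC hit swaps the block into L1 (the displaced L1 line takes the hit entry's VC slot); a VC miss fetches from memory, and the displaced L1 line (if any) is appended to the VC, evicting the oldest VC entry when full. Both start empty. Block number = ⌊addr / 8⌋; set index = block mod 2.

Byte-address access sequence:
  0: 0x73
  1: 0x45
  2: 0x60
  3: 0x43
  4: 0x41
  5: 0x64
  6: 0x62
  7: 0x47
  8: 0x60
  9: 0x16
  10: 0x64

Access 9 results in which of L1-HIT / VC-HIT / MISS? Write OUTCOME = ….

OUTCOME = MISS

#0 0x73→b14/s0 MISS; vc=[]
#1 0x45→b8/s0 MISS; vc=[14]
#2 0x60→b12/s0 MISS; vc=[14,8]
#3 0x43→b8/s0 VC-HIT; vc=[14,12]
#4 0x41→b8/s0 L1-HIT; vc=[14,12]
#5 0x64→b12/s0 VC-HIT; vc=[14,8]
#6 0x62→b12/s0 L1-HIT; vc=[14,8]
#7 0x47→b8/s0 VC-HIT; vc=[14,12]
#8 0x60→b12/s0 VC-HIT; vc=[14,8]
#9 0x16→b2/s0 MISS; vc=[14,8,12]
#10 0x64→b12/s0 VC-HIT; vc=[14,8,2]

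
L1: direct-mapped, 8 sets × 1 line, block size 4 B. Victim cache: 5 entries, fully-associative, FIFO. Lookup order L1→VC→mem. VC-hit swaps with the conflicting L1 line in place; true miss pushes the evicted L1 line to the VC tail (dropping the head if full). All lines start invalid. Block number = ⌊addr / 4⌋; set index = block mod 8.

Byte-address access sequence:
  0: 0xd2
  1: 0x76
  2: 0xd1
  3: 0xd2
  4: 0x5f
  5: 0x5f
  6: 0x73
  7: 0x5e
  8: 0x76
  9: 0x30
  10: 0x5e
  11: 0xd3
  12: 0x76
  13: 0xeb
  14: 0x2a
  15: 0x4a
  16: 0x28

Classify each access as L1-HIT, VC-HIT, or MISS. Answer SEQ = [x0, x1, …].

SEQ = [MISS, MISS, L1-HIT, L1-HIT, MISS, L1-HIT, MISS, L1-HIT, L1-HIT, MISS, L1-HIT, VC-HIT, L1-HIT, MISS, MISS, MISS, VC-HIT]

#0 0xd2→b52/s4 MISS; vc=[]
#1 0x76→b29/s5 MISS; vc=[]
#2 0xd1→b52/s4 L1-HIT; vc=[]
#3 0xd2→b52/s4 L1-HIT; vc=[]
#4 0x5f→b23/s7 MISS; vc=[]
#5 0x5f→b23/s7 L1-HIT; vc=[]
#6 0x73→b28/s4 MISS; vc=[52]
#7 0x5e→b23/s7 L1-HIT; vc=[52]
#8 0x76→b29/s5 L1-HIT; vc=[52]
#9 0x30→b12/s4 MISS; vc=[52,28]
#10 0x5e→b23/s7 L1-HIT; vc=[52,28]
#11 0xd3→b52/s4 VC-HIT; vc=[12,28]
#12 0x76→b29/s5 L1-HIT; vc=[12,28]
#13 0xeb→b58/s2 MISS; vc=[12,28]
#14 0x2a→b10/s2 MISS; vc=[12,28,58]
#15 0x4a→b18/s2 MISS; vc=[12,28,58,10]
#16 0x28→b10/s2 VC-HIT; vc=[12,28,58,18]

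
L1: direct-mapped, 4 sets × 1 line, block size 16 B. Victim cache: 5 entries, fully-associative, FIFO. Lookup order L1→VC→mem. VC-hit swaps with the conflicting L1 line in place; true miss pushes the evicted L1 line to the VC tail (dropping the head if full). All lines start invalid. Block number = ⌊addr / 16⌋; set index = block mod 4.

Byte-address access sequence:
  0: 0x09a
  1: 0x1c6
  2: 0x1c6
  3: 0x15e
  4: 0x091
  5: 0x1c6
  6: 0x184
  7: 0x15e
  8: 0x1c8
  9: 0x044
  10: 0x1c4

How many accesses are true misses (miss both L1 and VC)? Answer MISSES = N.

  [0] addr=0x9a blk=9 s=1: MISS | VC []
  [1] addr=0x1c6 blk=28 s=0: MISS | VC []
  [2] addr=0x1c6 blk=28 s=0: L1-HIT | VC []
  [3] addr=0x15e blk=21 s=1: MISS | VC [9]
  [4] addr=0x91 blk=9 s=1: VC-HIT | VC [21]
  [5] addr=0x1c6 blk=28 s=0: L1-HIT | VC [21]
  [6] addr=0x184 blk=24 s=0: MISS | VC [21, 28]
  [7] addr=0x15e blk=21 s=1: VC-HIT | VC [9, 28]
  [8] addr=0x1c8 blk=28 s=0: VC-HIT | VC [9, 24]
  [9] addr=0x44 blk=4 s=0: MISS | VC [9, 24, 28]
  [10] addr=0x1c4 blk=28 s=0: VC-HIT | VC [9, 24, 4]

MISSES = 5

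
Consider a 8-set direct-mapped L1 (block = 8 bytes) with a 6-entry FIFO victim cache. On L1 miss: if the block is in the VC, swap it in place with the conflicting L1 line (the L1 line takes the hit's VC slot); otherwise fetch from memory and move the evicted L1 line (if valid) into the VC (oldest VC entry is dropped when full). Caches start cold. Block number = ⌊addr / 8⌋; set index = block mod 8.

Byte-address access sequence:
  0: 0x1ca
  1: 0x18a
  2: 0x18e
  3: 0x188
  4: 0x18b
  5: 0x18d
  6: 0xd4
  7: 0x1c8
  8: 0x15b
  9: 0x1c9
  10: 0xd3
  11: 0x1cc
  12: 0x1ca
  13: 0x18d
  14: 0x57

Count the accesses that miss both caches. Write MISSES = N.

#0 0x1ca→b57/s1 MISS; vc=[]
#1 0x18a→b49/s1 MISS; vc=[57]
#2 0x18e→b49/s1 L1-HIT; vc=[57]
#3 0x188→b49/s1 L1-HIT; vc=[57]
#4 0x18b→b49/s1 L1-HIT; vc=[57]
#5 0x18d→b49/s1 L1-HIT; vc=[57]
#6 0xd4→b26/s2 MISS; vc=[57]
#7 0x1c8→b57/s1 VC-HIT; vc=[49]
#8 0x15b→b43/s3 MISS; vc=[49]
#9 0x1c9→b57/s1 L1-HIT; vc=[49]
#10 0xd3→b26/s2 L1-HIT; vc=[49]
#11 0x1cc→b57/s1 L1-HIT; vc=[49]
#12 0x1ca→b57/s1 L1-HIT; vc=[49]
#13 0x18d→b49/s1 VC-HIT; vc=[57]
#14 0x57→b10/s2 MISS; vc=[57,26]

MISSES = 5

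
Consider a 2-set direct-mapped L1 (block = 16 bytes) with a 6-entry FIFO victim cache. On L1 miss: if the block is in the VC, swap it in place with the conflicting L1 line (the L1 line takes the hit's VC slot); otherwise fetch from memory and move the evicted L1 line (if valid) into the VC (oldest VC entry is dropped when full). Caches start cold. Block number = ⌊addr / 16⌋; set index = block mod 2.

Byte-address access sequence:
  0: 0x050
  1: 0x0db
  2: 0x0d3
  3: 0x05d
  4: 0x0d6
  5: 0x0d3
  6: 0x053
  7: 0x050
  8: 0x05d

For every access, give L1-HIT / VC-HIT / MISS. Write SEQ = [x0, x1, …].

SEQ = [MISS, MISS, L1-HIT, VC-HIT, VC-HIT, L1-HIT, VC-HIT, L1-HIT, L1-HIT]

  [0] addr=0x50 blk=5 s=1: MISS | VC []
  [1] addr=0xdb blk=13 s=1: MISS | VC [5]
  [2] addr=0xd3 blk=13 s=1: L1-HIT | VC [5]
  [3] addr=0x5d blk=5 s=1: VC-HIT | VC [13]
  [4] addr=0xd6 blk=13 s=1: VC-HIT | VC [5]
  [5] addr=0xd3 blk=13 s=1: L1-HIT | VC [5]
  [6] addr=0x53 blk=5 s=1: VC-HIT | VC [13]
  [7] addr=0x50 blk=5 s=1: L1-HIT | VC [13]
  [8] addr=0x5d blk=5 s=1: L1-HIT | VC [13]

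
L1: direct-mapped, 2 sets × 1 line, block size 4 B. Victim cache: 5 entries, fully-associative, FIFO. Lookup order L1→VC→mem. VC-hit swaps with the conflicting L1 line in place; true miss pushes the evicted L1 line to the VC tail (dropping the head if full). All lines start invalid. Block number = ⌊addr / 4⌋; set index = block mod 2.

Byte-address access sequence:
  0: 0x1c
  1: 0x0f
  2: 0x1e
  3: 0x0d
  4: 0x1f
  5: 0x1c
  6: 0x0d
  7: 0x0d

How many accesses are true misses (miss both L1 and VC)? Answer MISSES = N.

#0 0x1c→b7/s1 MISS; vc=[]
#1 0xf→b3/s1 MISS; vc=[7]
#2 0x1e→b7/s1 VC-HIT; vc=[3]
#3 0xd→b3/s1 VC-HIT; vc=[7]
#4 0x1f→b7/s1 VC-HIT; vc=[3]
#5 0x1c→b7/s1 L1-HIT; vc=[3]
#6 0xd→b3/s1 VC-HIT; vc=[7]
#7 0xd→b3/s1 L1-HIT; vc=[7]

MISSES = 2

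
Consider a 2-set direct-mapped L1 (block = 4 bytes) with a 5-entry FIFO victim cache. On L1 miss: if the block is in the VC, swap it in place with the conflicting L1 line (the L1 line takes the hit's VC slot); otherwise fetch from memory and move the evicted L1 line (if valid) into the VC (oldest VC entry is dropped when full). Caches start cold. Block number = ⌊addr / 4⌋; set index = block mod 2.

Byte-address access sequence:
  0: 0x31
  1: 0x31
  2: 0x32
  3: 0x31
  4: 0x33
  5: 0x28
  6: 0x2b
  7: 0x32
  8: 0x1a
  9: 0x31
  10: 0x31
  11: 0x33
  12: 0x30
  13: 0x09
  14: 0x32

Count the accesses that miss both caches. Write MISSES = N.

  [0] addr=0x31 blk=12 s=0: MISS | VC []
  [1] addr=0x31 blk=12 s=0: L1-HIT | VC []
  [2] addr=0x32 blk=12 s=0: L1-HIT | VC []
  [3] addr=0x31 blk=12 s=0: L1-HIT | VC []
  [4] addr=0x33 blk=12 s=0: L1-HIT | VC []
  [5] addr=0x28 blk=10 s=0: MISS | VC [12]
  [6] addr=0x2b blk=10 s=0: L1-HIT | VC [12]
  [7] addr=0x32 blk=12 s=0: VC-HIT | VC [10]
  [8] addr=0x1a blk=6 s=0: MISS | VC [10, 12]
  [9] addr=0x31 blk=12 s=0: VC-HIT | VC [10, 6]
  [10] addr=0x31 blk=12 s=0: L1-HIT | VC [10, 6]
  [11] addr=0x33 blk=12 s=0: L1-HIT | VC [10, 6]
  [12] addr=0x30 blk=12 s=0: L1-HIT | VC [10, 6]
  [13] addr=0x9 blk=2 s=0: MISS | VC [10, 6, 12]
  [14] addr=0x32 blk=12 s=0: VC-HIT | VC [10, 6, 2]

MISSES = 4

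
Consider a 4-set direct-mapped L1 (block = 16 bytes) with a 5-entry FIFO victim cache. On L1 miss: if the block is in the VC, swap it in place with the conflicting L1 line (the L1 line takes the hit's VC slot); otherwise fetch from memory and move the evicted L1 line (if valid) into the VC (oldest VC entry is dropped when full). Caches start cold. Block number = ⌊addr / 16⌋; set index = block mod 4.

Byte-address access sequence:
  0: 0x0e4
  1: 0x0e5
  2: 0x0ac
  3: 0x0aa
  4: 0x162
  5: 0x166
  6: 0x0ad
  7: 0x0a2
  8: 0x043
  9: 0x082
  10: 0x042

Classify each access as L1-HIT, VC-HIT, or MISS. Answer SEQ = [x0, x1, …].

  [0] addr=0xe4 blk=14 s=2: MISS | VC []
  [1] addr=0xe5 blk=14 s=2: L1-HIT | VC []
  [2] addr=0xac blk=10 s=2: MISS | VC [14]
  [3] addr=0xaa blk=10 s=2: L1-HIT | VC [14]
  [4] addr=0x162 blk=22 s=2: MISS | VC [14, 10]
  [5] addr=0x166 blk=22 s=2: L1-HIT | VC [14, 10]
  [6] addr=0xad blk=10 s=2: VC-HIT | VC [14, 22]
  [7] addr=0xa2 blk=10 s=2: L1-HIT | VC [14, 22]
  [8] addr=0x43 blk=4 s=0: MISS | VC [14, 22]
  [9] addr=0x82 blk=8 s=0: MISS | VC [14, 22, 4]
  [10] addr=0x42 blk=4 s=0: VC-HIT | VC [14, 22, 8]

SEQ = [MISS, L1-HIT, MISS, L1-HIT, MISS, L1-HIT, VC-HIT, L1-HIT, MISS, MISS, VC-HIT]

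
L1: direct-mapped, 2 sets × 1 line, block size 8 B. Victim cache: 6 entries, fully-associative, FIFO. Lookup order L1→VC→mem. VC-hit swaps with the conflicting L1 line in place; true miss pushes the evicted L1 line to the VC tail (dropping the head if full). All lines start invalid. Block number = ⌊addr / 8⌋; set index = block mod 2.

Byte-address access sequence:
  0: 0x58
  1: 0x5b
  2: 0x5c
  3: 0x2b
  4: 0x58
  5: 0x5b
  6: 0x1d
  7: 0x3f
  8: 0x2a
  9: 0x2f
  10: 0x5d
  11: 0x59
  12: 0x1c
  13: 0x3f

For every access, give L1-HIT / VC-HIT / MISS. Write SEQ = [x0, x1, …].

SEQ = [MISS, L1-HIT, L1-HIT, MISS, VC-HIT, L1-HIT, MISS, MISS, VC-HIT, L1-HIT, VC-HIT, L1-HIT, VC-HIT, VC-HIT]

  [0] addr=0x58 blk=11 s=1: MISS | VC []
  [1] addr=0x5b blk=11 s=1: L1-HIT | VC []
  [2] addr=0x5c blk=11 s=1: L1-HIT | VC []
  [3] addr=0x2b blk=5 s=1: MISS | VC [11]
  [4] addr=0x58 blk=11 s=1: VC-HIT | VC [5]
  [5] addr=0x5b blk=11 s=1: L1-HIT | VC [5]
  [6] addr=0x1d blk=3 s=1: MISS | VC [5, 11]
  [7] addr=0x3f blk=7 s=1: MISS | VC [5, 11, 3]
  [8] addr=0x2a blk=5 s=1: VC-HIT | VC [7, 11, 3]
  [9] addr=0x2f blk=5 s=1: L1-HIT | VC [7, 11, 3]
  [10] addr=0x5d blk=11 s=1: VC-HIT | VC [7, 5, 3]
  [11] addr=0x59 blk=11 s=1: L1-HIT | VC [7, 5, 3]
  [12] addr=0x1c blk=3 s=1: VC-HIT | VC [7, 5, 11]
  [13] addr=0x3f blk=7 s=1: VC-HIT | VC [3, 5, 11]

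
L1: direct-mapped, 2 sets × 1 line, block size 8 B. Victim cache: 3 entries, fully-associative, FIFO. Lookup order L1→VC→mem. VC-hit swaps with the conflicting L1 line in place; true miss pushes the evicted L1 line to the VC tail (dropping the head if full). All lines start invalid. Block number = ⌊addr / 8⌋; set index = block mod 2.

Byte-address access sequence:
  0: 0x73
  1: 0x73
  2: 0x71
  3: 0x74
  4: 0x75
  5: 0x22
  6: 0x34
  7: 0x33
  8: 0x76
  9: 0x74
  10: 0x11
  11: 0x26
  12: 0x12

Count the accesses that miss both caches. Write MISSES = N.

MISSES = 4

  [0] addr=0x73 blk=14 s=0: MISS | VC []
  [1] addr=0x73 blk=14 s=0: L1-HIT | VC []
  [2] addr=0x71 blk=14 s=0: L1-HIT | VC []
  [3] addr=0x74 blk=14 s=0: L1-HIT | VC []
  [4] addr=0x75 blk=14 s=0: L1-HIT | VC []
  [5] addr=0x22 blk=4 s=0: MISS | VC [14]
  [6] addr=0x34 blk=6 s=0: MISS | VC [14, 4]
  [7] addr=0x33 blk=6 s=0: L1-HIT | VC [14, 4]
  [8] addr=0x76 blk=14 s=0: VC-HIT | VC [6, 4]
  [9] addr=0x74 blk=14 s=0: L1-HIT | VC [6, 4]
  [10] addr=0x11 blk=2 s=0: MISS | VC [6, 4, 14]
  [11] addr=0x26 blk=4 s=0: VC-HIT | VC [6, 2, 14]
  [12] addr=0x12 blk=2 s=0: VC-HIT | VC [6, 4, 14]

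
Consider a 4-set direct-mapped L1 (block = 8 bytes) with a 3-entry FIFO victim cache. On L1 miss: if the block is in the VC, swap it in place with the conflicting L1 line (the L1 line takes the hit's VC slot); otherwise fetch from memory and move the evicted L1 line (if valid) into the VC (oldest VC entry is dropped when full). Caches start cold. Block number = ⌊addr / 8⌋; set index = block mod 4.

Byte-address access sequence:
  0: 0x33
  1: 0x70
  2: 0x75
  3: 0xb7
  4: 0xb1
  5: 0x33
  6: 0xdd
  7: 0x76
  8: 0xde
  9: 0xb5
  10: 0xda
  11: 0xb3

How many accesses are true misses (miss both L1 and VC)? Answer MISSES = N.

#0 0x33→b6/s2 MISS; vc=[]
#1 0x70→b14/s2 MISS; vc=[6]
#2 0x75→b14/s2 L1-HIT; vc=[6]
#3 0xb7→b22/s2 MISS; vc=[6,14]
#4 0xb1→b22/s2 L1-HIT; vc=[6,14]
#5 0x33→b6/s2 VC-HIT; vc=[22,14]
#6 0xdd→b27/s3 MISS; vc=[22,14]
#7 0x76→b14/s2 VC-HIT; vc=[22,6]
#8 0xde→b27/s3 L1-HIT; vc=[22,6]
#9 0xb5→b22/s2 VC-HIT; vc=[14,6]
#10 0xda→b27/s3 L1-HIT; vc=[14,6]
#11 0xb3→b22/s2 L1-HIT; vc=[14,6]

MISSES = 4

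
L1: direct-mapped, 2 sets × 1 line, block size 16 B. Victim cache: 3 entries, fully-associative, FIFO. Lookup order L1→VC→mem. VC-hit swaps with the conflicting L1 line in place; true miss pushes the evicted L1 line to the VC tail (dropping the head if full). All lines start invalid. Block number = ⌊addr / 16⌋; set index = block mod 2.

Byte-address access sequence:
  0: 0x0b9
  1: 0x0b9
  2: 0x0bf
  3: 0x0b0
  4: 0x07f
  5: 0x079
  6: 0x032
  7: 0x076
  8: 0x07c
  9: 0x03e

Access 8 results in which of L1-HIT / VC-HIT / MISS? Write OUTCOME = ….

OUTCOME = L1-HIT

#0 0xb9→b11/s1 MISS; vc=[]
#1 0xb9→b11/s1 L1-HIT; vc=[]
#2 0xbf→b11/s1 L1-HIT; vc=[]
#3 0xb0→b11/s1 L1-HIT; vc=[]
#4 0x7f→b7/s1 MISS; vc=[11]
#5 0x79→b7/s1 L1-HIT; vc=[11]
#6 0x32→b3/s1 MISS; vc=[11,7]
#7 0x76→b7/s1 VC-HIT; vc=[11,3]
#8 0x7c→b7/s1 L1-HIT; vc=[11,3]
#9 0x3e→b3/s1 VC-HIT; vc=[11,7]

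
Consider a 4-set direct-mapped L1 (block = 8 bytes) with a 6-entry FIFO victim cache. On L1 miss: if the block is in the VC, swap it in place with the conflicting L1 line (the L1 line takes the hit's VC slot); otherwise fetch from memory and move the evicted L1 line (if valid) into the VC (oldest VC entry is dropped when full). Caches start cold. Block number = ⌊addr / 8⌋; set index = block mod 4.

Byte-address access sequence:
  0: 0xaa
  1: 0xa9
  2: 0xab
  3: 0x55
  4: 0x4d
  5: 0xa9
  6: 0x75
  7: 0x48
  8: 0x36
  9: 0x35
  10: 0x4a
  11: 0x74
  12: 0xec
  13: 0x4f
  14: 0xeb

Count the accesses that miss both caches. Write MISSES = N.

0: 0xaa (blk 21, set 1) → MISS  vc=[]
1: 0xa9 (blk 21, set 1) → L1-HIT  vc=[]
2: 0xab (blk 21, set 1) → L1-HIT  vc=[]
3: 0x55 (blk 10, set 2) → MISS  vc=[]
4: 0x4d (blk 9, set 1) → MISS  vc=[21]
5: 0xa9 (blk 21, set 1) → VC-HIT  vc=[9]
6: 0x75 (blk 14, set 2) → MISS  vc=[9, 10]
7: 0x48 (blk 9, set 1) → VC-HIT  vc=[21, 10]
8: 0x36 (blk 6, set 2) → MISS  vc=[21, 10, 14]
9: 0x35 (blk 6, set 2) → L1-HIT  vc=[21, 10, 14]
10: 0x4a (blk 9, set 1) → L1-HIT  vc=[21, 10, 14]
11: 0x74 (blk 14, set 2) → VC-HIT  vc=[21, 10, 6]
12: 0xec (blk 29, set 1) → MISS  vc=[21, 10, 6, 9]
13: 0x4f (blk 9, set 1) → VC-HIT  vc=[21, 10, 6, 29]
14: 0xeb (blk 29, set 1) → VC-HIT  vc=[21, 10, 6, 9]

MISSES = 6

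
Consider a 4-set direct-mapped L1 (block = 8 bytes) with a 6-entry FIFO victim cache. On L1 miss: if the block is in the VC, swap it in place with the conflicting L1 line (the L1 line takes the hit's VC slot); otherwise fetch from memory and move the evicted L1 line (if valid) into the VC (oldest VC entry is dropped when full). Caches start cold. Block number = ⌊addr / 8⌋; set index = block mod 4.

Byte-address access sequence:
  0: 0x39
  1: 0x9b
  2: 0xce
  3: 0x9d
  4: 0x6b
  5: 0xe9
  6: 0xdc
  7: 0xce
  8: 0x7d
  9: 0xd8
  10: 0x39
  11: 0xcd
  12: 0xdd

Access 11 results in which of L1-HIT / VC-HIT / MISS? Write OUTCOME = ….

OUTCOME = L1-HIT

0: 0x39 (blk 7, set 3) → MISS  vc=[]
1: 0x9b (blk 19, set 3) → MISS  vc=[7]
2: 0xce (blk 25, set 1) → MISS  vc=[7]
3: 0x9d (blk 19, set 3) → L1-HIT  vc=[7]
4: 0x6b (blk 13, set 1) → MISS  vc=[7, 25]
5: 0xe9 (blk 29, set 1) → MISS  vc=[7, 25, 13]
6: 0xdc (blk 27, set 3) → MISS  vc=[7, 25, 13, 19]
7: 0xce (blk 25, set 1) → VC-HIT  vc=[7, 29, 13, 19]
8: 0x7d (blk 15, set 3) → MISS  vc=[7, 29, 13, 19, 27]
9: 0xd8 (blk 27, set 3) → VC-HIT  vc=[7, 29, 13, 19, 15]
10: 0x39 (blk 7, set 3) → VC-HIT  vc=[27, 29, 13, 19, 15]
11: 0xcd (blk 25, set 1) → L1-HIT  vc=[27, 29, 13, 19, 15]
12: 0xdd (blk 27, set 3) → VC-HIT  vc=[7, 29, 13, 19, 15]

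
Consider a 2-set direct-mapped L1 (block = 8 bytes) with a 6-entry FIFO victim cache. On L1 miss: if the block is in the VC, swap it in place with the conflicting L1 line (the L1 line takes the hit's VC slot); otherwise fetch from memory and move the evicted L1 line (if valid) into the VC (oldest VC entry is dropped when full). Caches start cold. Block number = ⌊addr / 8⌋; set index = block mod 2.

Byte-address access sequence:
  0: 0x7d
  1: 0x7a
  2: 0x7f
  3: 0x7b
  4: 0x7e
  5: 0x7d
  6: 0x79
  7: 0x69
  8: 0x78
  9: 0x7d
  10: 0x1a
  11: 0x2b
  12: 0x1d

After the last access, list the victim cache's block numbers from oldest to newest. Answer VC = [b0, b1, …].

VC = [13, 15, 5]

  [0] addr=0x7d blk=15 s=1: MISS | VC []
  [1] addr=0x7a blk=15 s=1: L1-HIT | VC []
  [2] addr=0x7f blk=15 s=1: L1-HIT | VC []
  [3] addr=0x7b blk=15 s=1: L1-HIT | VC []
  [4] addr=0x7e blk=15 s=1: L1-HIT | VC []
  [5] addr=0x7d blk=15 s=1: L1-HIT | VC []
  [6] addr=0x79 blk=15 s=1: L1-HIT | VC []
  [7] addr=0x69 blk=13 s=1: MISS | VC [15]
  [8] addr=0x78 blk=15 s=1: VC-HIT | VC [13]
  [9] addr=0x7d blk=15 s=1: L1-HIT | VC [13]
  [10] addr=0x1a blk=3 s=1: MISS | VC [13, 15]
  [11] addr=0x2b blk=5 s=1: MISS | VC [13, 15, 3]
  [12] addr=0x1d blk=3 s=1: VC-HIT | VC [13, 15, 5]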